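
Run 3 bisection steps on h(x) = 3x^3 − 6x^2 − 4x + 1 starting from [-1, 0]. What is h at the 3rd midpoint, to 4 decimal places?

0.4238

midpoint -0.5: h = 1.125 > 0 → [-1, -0.5]
midpoint -0.75: h = -0.640625 < 0 → [-0.75, -0.5]
midpoint -0.625: h = 0.423828 > 0 → [-0.75, -0.625]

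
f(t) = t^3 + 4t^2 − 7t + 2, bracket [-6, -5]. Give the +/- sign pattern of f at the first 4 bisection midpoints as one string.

f(-5.5) = -4.875 < 0, so the root lies in [-5.5, -5]
f(-5.25) = 4.296875 > 0, so the root lies in [-5.5, -5.25]
f(-5.375) = -0.099609 < 0, so the root lies in [-5.375, -5.25]
f(-5.3125) = 2.1453 > 0, so the root lies in [-5.375, -5.3125]

-+-+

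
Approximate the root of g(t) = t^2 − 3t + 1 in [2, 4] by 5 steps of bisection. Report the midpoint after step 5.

t = 3 gives g = 1, positive; keep [2, 3]
t = 2.5 gives g = -0.25, negative; keep [2.5, 3]
t = 2.75 gives g = 0.3125, positive; keep [2.5, 2.75]
t = 2.625 gives g = 0.0156, positive; keep [2.5, 2.625]
t = 2.5625 gives g = -0.1211, negative; keep [2.5625, 2.625]

2.5625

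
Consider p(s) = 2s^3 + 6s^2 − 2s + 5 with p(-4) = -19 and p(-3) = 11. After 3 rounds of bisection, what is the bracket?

p(-3.5) = -0.25 < 0, so the root lies in [-3.5, -3]
p(-3.25) = 6.21875 > 0, so the root lies in [-3.5, -3.25]
p(-3.375) = 3.207031 > 0, so the root lies in [-3.5, -3.375]

[-3.5, -3.375]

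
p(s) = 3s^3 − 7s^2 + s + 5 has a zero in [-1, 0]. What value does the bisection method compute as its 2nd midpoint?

midpoint -0.5: p = 2.375 > 0 → [-1, -0.5]
midpoint -0.75: p = -0.953125 < 0 → [-0.75, -0.5]

-0.75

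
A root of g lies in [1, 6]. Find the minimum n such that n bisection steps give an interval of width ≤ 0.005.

Width after n steps is 5/2^n. Need 2^n ≥ 5/0.005 = 1000.
2^9 = 512 < 1000 ≤ 2^10 = 1024, so n = 10.

10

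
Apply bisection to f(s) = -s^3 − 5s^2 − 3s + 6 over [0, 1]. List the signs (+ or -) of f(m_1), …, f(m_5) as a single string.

midpoint 0.5: f = 3.125 > 0 → [0.5, 1]
midpoint 0.75: f = 0.515625 > 0 → [0.75, 1]
midpoint 0.875: f = -1.123047 < 0 → [0.75, 0.875]
midpoint 0.8125: f = -0.2747 < 0 → [0.75, 0.8125]
midpoint 0.78125: f = 0.1277 > 0 → [0.78125, 0.8125]

++--+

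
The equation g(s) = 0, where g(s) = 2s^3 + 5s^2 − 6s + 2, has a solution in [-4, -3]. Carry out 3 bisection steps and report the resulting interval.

[-3.5, -3.375]

midpoint -3.5: g = -1.5 < 0 → [-3.5, -3]
midpoint -3.25: g = 5.65625 > 0 → [-3.5, -3.25]
midpoint -3.375: g = 2.316406 > 0 → [-3.5, -3.375]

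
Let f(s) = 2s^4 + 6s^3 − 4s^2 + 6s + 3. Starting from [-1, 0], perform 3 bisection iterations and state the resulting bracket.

[-0.375, -0.25]

midpoint -0.5: f = -1.625 < 0 → [-0.5, 0]
midpoint -0.25: f = 1.164062 > 0 → [-0.5, -0.25]
midpoint -0.375: f = -0.089355 < 0 → [-0.375, -0.25]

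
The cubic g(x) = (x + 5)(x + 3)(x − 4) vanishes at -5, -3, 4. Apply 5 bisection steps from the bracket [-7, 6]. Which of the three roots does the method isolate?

4

g(-0.5) = -50.625 < 0, so the root lies in [-0.5, 6]
g(2.75) = -55.703125 < 0, so the root lies in [2.75, 6]
g(4.375) = 25.927734 > 0, so the root lies in [2.75, 4.375]
g(3.5625) = -24.5837 < 0, so the root lies in [3.5625, 4.375]
g(3.96875) = -1.9532 < 0, so the root lies in [3.96875, 4.375]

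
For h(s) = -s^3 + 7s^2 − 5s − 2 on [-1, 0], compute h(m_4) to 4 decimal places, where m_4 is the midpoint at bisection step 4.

0.2766

s = -0.5 gives h = 2.375, positive; keep [-0.5, 0]
s = -0.25 gives h = -0.296875, negative; keep [-0.5, -0.25]
s = -0.375 gives h = 0.912109, positive; keep [-0.375, -0.25]
s = -0.3125 gives h = 0.2766, positive; keep [-0.3125, -0.25]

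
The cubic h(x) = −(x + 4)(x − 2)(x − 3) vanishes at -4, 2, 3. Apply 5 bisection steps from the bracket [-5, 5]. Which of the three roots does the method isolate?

-4

m = 0, h(m) = -24 (−); new bracket [-5, 0]
m = -2.5, h(m) = -37.125 (−); new bracket [-5, -2.5]
m = -3.75, h(m) = -9.703125 (−); new bracket [-5, -3.75]
m = -4.375, h(m) = 17.6309 (+); new bracket [-4.375, -3.75]
m = -4.0625, h(m) = 2.676 (+); new bracket [-4.0625, -3.75]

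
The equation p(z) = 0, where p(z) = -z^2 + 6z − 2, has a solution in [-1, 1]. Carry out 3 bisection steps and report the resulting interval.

midpoint 0: p = -2 < 0 → [0, 1]
midpoint 0.5: p = 0.75 > 0 → [0, 0.5]
midpoint 0.25: p = -0.5625 < 0 → [0.25, 0.5]

[0.25, 0.5]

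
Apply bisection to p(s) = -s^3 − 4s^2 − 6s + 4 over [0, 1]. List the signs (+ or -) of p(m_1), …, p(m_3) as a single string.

-++

s = 0.5 gives p = -0.125, negative; keep [0, 0.5]
s = 0.25 gives p = 2.234375, positive; keep [0.25, 0.5]
s = 0.375 gives p = 1.134766, positive; keep [0.375, 0.5]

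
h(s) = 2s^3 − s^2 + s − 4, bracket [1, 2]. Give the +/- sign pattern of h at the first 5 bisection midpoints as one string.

+-++-

h(1.5) = 2 > 0, so the root lies in [1, 1.5]
h(1.25) = -0.40625 < 0, so the root lies in [1.25, 1.5]
h(1.375) = 0.683594 > 0, so the root lies in [1.25, 1.375]
h(1.3125) = 0.1118 > 0, so the root lies in [1.25, 1.3125]
h(1.28125) = -0.1537 < 0, so the root lies in [1.28125, 1.3125]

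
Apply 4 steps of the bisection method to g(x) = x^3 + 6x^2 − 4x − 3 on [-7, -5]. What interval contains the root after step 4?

[-6.625, -6.5]

g(-6) = 21 > 0, so the root lies in [-7, -6]
g(-6.5) = 1.875 > 0, so the root lies in [-7, -6.5]
g(-6.75) = -10.171875 < 0, so the root lies in [-6.75, -6.5]
g(-6.625) = -3.9316 < 0, so the root lies in [-6.625, -6.5]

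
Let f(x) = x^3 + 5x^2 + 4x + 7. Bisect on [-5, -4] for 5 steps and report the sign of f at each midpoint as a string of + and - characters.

-+++-

x = -4.5 gives f = -0.875, negative; keep [-4.5, -4]
x = -4.25 gives f = 3.546875, positive; keep [-4.5, -4.25]
x = -4.375 gives f = 1.462891, positive; keep [-4.5, -4.375]
x = -4.4375 gives f = 0.3264, positive; keep [-4.5, -4.4375]
x = -4.46875 gives f = -0.2661, negative; keep [-4.46875, -4.4375]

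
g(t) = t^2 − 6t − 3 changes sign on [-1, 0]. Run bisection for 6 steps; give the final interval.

g(-0.5) = 0.25 > 0, so the root lies in [-0.5, 0]
g(-0.25) = -1.4375 < 0, so the root lies in [-0.5, -0.25]
g(-0.375) = -0.609375 < 0, so the root lies in [-0.5, -0.375]
g(-0.4375) = -0.1836 < 0, so the root lies in [-0.5, -0.4375]
g(-0.46875) = 0.0322 > 0, so the root lies in [-0.46875, -0.4375]
g(-0.453125) = -0.0759 < 0, so the root lies in [-0.46875, -0.453125]

[-0.46875, -0.453125]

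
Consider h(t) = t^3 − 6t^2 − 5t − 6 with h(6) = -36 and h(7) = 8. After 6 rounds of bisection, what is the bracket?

[6.84375, 6.859375]

midpoint 6.5: h = -17.375 < 0 → [6.5, 7]
midpoint 6.75: h = -5.578125 < 0 → [6.75, 7]
midpoint 6.875: h = 0.982422 > 0 → [6.75, 6.875]
midpoint 6.8125: h = -2.3542 < 0 → [6.8125, 6.875]
midpoint 6.84375: h = -0.7001 < 0 → [6.84375, 6.875]
midpoint 6.859375: h = 0.1376 > 0 → [6.84375, 6.859375]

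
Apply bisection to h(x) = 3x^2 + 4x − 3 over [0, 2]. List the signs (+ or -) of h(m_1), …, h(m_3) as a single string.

+-+

h(1) = 4 > 0, so the root lies in [0, 1]
h(0.5) = -0.25 < 0, so the root lies in [0.5, 1]
h(0.75) = 1.6875 > 0, so the root lies in [0.5, 0.75]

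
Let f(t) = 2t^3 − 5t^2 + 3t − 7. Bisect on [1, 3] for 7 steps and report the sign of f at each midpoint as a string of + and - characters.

-+---+-

t = 2 gives f = -5, negative; keep [2, 3]
t = 2.5 gives f = 0.5, positive; keep [2, 2.5]
t = 2.25 gives f = -2.78125, negative; keep [2.25, 2.5]
t = 2.375 gives f = -1.2852, negative; keep [2.375, 2.5]
t = 2.4375 gives f = -0.4302, negative; keep [2.4375, 2.5]
t = 2.46875 gives f = 0.0253, positive; keep [2.4375, 2.46875]
t = 2.453125 gives f = -0.2048, negative; keep [2.453125, 2.46875]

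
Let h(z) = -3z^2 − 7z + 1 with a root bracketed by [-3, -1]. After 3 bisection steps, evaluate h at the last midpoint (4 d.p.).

z = -2 gives h = 3, positive; keep [-3, -2]
z = -2.5 gives h = -0.25, negative; keep [-2.5, -2]
z = -2.25 gives h = 1.5625, positive; keep [-2.5, -2.25]

1.5625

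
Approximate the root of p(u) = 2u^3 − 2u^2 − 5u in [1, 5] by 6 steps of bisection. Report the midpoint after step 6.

m = 3, p(m) = 21 (+); new bracket [1, 3]
m = 2, p(m) = -2 (−); new bracket [2, 3]
m = 2.5, p(m) = 6.25 (+); new bracket [2, 2.5]
m = 2.25, p(m) = 1.4062 (+); new bracket [2, 2.25]
m = 2.125, p(m) = -0.4648 (−); new bracket [2.125, 2.25]
m = 2.1875, p(m) = 0.4272 (+); new bracket [2.125, 2.1875]

2.1875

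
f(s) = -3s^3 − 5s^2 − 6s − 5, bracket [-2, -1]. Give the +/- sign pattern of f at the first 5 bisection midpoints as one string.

s = -1.5 gives f = 2.875, positive; keep [-1.5, -1]
s = -1.25 gives f = 0.546875, positive; keep [-1.25, -1]
s = -1.125 gives f = -0.306641, negative; keep [-1.25, -1.125]
s = -1.1875 gives f = 0.0979, positive; keep [-1.1875, -1.125]
s = -1.15625 gives f = -0.1096, negative; keep [-1.1875, -1.15625]

++-+-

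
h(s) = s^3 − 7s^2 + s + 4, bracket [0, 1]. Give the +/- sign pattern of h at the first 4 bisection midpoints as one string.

midpoint 0.5: h = 2.875 > 0 → [0.5, 1]
midpoint 0.75: h = 1.234375 > 0 → [0.75, 1]
midpoint 0.875: h = 0.185547 > 0 → [0.875, 1]
midpoint 0.9375: h = -0.3909 < 0 → [0.875, 0.9375]

+++-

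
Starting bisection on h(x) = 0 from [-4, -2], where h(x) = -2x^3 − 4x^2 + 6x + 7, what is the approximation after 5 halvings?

-2.6875

m = -3, h(m) = 7 (+); new bracket [-3, -2]
m = -2.5, h(m) = -1.75 (−); new bracket [-3, -2.5]
m = -2.75, h(m) = 1.84375 (+); new bracket [-2.75, -2.5]
m = -2.625, h(m) = -0.1367 (−); new bracket [-2.75, -2.625]
m = -2.6875, h(m) = 0.8062 (+); new bracket [-2.6875, -2.625]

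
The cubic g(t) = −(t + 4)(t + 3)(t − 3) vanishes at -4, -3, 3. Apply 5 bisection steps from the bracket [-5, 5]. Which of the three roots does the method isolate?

3

m = 0, g(m) = 36 (+); new bracket [0, 5]
m = 2.5, g(m) = 17.875 (+); new bracket [2.5, 5]
m = 3.75, g(m) = -39.234375 (−); new bracket [2.5, 3.75]
m = 3.125, g(m) = -5.4551 (−); new bracket [2.5, 3.125]
m = 2.8125, g(m) = 7.4246 (+); new bracket [2.8125, 3.125]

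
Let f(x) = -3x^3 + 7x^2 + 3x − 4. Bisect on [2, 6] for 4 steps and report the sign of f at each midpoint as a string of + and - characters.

f(4) = -72 < 0, so the root lies in [2, 4]
f(3) = -13 < 0, so the root lies in [2, 3]
f(2.5) = 0.375 > 0, so the root lies in [2.5, 3]
f(2.75) = -5.2031 < 0, so the root lies in [2.5, 2.75]

--+-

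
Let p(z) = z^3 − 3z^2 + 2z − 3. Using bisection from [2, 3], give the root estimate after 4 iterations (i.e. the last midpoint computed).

p(2.5) = -1.125 < 0, so the root lies in [2.5, 3]
p(2.75) = 0.609375 > 0, so the root lies in [2.5, 2.75]
p(2.625) = -0.333984 < 0, so the root lies in [2.625, 2.75]
p(2.6875) = 0.1179 > 0, so the root lies in [2.625, 2.6875]

2.6875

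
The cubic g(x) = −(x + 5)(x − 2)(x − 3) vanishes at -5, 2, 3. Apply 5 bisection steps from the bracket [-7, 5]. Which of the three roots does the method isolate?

-5

midpoint -1: g = -48 < 0 → [-7, -1]
midpoint -4: g = -42 < 0 → [-7, -4]
midpoint -5.5: g = 31.875 > 0 → [-5.5, -4]
midpoint -4.75: g = -13.0781 < 0 → [-5.5, -4.75]
midpoint -5.125: g = 7.2363 > 0 → [-5.125, -4.75]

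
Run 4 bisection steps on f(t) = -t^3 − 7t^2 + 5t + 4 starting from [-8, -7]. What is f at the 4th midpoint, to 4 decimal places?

midpoint -7.5: f = -5.375 < 0 → [-8, -7.5]
midpoint -7.75: f = 10.296875 > 0 → [-7.75, -7.5]
midpoint -7.625: f = 2.212891 > 0 → [-7.625, -7.5]
midpoint -7.5625: f = -1.6423 < 0 → [-7.625, -7.5625]

-1.6423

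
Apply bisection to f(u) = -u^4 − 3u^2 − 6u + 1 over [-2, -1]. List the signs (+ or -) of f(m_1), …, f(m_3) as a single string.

-++

midpoint -1.5: f = -1.8125 < 0 → [-1.5, -1]
midpoint -1.25: f = 1.371094 > 0 → [-1.5, -1.25]
midpoint -1.375: f = 0.003662 > 0 → [-1.5, -1.375]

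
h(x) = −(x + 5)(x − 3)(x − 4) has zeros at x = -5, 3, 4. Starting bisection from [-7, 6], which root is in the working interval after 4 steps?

-5

x = -0.5 gives h = -70.875, negative; keep [-7, -0.5]
x = -3.75 gives h = -65.390625, negative; keep [-7, -3.75]
x = -5.375 gives h = 29.443359, positive; keep [-5.375, -3.75]
x = -4.5625 gives h = -28.3298, negative; keep [-5.375, -4.5625]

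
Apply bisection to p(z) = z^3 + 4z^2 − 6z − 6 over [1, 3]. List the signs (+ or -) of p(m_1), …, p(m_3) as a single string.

z = 2 gives p = 6, positive; keep [1, 2]
z = 1.5 gives p = -2.625, negative; keep [1.5, 2]
z = 1.75 gives p = 1.109375, positive; keep [1.5, 1.75]

+-+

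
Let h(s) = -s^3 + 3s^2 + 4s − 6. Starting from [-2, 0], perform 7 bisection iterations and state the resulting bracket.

[-1.65625, -1.640625]

s = -1 gives h = -6, negative; keep [-2, -1]
s = -1.5 gives h = -1.875, negative; keep [-2, -1.5]
s = -1.75 gives h = 1.546875, positive; keep [-1.75, -1.5]
s = -1.625 gives h = -0.2871, negative; keep [-1.75, -1.625]
s = -1.6875 gives h = 0.5984, positive; keep [-1.6875, -1.625]
s = -1.65625 gives h = 0.1479, positive; keep [-1.65625, -1.625]
s = -1.640625 gives h = -0.0716, negative; keep [-1.65625, -1.640625]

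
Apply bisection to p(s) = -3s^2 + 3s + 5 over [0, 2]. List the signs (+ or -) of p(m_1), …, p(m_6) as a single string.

++++--

s = 1 gives p = 5, positive; keep [1, 2]
s = 1.5 gives p = 2.75, positive; keep [1.5, 2]
s = 1.75 gives p = 1.0625, positive; keep [1.75, 2]
s = 1.875 gives p = 0.0781, positive; keep [1.875, 2]
s = 1.9375 gives p = -0.4492, negative; keep [1.875, 1.9375]
s = 1.90625 gives p = -0.1826, negative; keep [1.875, 1.90625]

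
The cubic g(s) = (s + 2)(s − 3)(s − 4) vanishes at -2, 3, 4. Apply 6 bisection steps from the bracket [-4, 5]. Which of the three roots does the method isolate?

g(0.5) = 21.875 > 0, so the root lies in [-4, 0.5]
g(-1.75) = 6.828125 > 0, so the root lies in [-4, -1.75]
g(-2.875) = -35.341797 < 0, so the root lies in [-2.875, -1.75]
g(-2.3125) = -10.4797 < 0, so the root lies in [-2.3125, -1.75]
g(-2.03125) = -0.9483 < 0, so the root lies in [-2.03125, -1.75]
g(-1.890625) = 3.151 > 0, so the root lies in [-2.03125, -1.890625]

-2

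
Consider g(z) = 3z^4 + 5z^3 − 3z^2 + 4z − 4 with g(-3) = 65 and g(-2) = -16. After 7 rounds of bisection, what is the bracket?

g(-2.5) = 6.3125 > 0, so the root lies in [-2.5, -2]
g(-2.25) = -8.253906 < 0, so the root lies in [-2.5, -2.25]
g(-2.375) = -1.954346 < 0, so the root lies in [-2.5, -2.375]
g(-2.4375) = 1.9158 > 0, so the root lies in [-2.4375, -2.375]
g(-2.40625) = -0.0829 < 0, so the root lies in [-2.4375, -2.40625]
g(-2.421875) = 0.9003 > 0, so the root lies in [-2.421875, -2.40625]
g(-2.4140625) = 0.4047 > 0, so the root lies in [-2.4140625, -2.40625]

[-2.4140625, -2.40625]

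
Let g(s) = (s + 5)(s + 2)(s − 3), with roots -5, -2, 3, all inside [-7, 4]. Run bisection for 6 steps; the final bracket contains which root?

3

s = -1.5 gives g = -7.875, negative; keep [-1.5, 4]
s = 1.25 gives g = -35.546875, negative; keep [1.25, 4]
s = 2.625 gives g = -13.224609, negative; keep [2.625, 4]
s = 3.3125 gives g = 13.8, positive; keep [2.625, 3.3125]
s = 2.96875 gives g = -1.2373, negative; keep [2.96875, 3.3125]
s = 3.140625 gives g = 5.8849, positive; keep [2.96875, 3.140625]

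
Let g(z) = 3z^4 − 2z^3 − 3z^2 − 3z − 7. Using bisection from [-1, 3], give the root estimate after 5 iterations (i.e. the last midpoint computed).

1.875

midpoint 1: g = -12 < 0 → [1, 3]
midpoint 2: g = 7 > 0 → [1, 2]
midpoint 1.5: g = -9.8125 < 0 → [1.5, 2]
midpoint 1.75: g = -4.0195 < 0 → [1.75, 2]
midpoint 1.875: g = 0.7234 > 0 → [1.75, 1.875]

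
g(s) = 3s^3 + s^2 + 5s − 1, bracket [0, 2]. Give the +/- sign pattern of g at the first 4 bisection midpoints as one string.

s = 1 gives g = 8, positive; keep [0, 1]
s = 0.5 gives g = 2.125, positive; keep [0, 0.5]
s = 0.25 gives g = 0.359375, positive; keep [0, 0.25]
s = 0.125 gives g = -0.3535, negative; keep [0.125, 0.25]

+++-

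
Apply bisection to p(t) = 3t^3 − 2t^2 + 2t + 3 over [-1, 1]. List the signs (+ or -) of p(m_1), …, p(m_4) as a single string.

midpoint 0: p = 3 > 0 → [-1, 0]
midpoint -0.5: p = 1.125 > 0 → [-1, -0.5]
midpoint -0.75: p = -0.890625 < 0 → [-0.75, -0.5]
midpoint -0.625: p = 0.2363 > 0 → [-0.75, -0.625]

++-+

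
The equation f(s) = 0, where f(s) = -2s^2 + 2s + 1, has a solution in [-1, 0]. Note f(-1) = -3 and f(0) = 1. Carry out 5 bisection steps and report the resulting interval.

[-0.375, -0.34375]

midpoint -0.5: f = -0.5 < 0 → [-0.5, 0]
midpoint -0.25: f = 0.375 > 0 → [-0.5, -0.25]
midpoint -0.375: f = -0.03125 < 0 → [-0.375, -0.25]
midpoint -0.3125: f = 0.1797 > 0 → [-0.375, -0.3125]
midpoint -0.34375: f = 0.0762 > 0 → [-0.375, -0.34375]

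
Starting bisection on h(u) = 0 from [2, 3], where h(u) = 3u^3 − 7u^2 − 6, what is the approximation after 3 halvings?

2.625

midpoint 2.5: h = -2.875 < 0 → [2.5, 3]
midpoint 2.75: h = 3.453125 > 0 → [2.5, 2.75]
midpoint 2.625: h = 0.029297 > 0 → [2.5, 2.625]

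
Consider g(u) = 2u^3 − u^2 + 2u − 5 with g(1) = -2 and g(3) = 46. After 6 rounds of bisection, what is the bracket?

midpoint 2: g = 11 > 0 → [1, 2]
midpoint 1.5: g = 2.5 > 0 → [1, 1.5]
midpoint 1.25: g = -0.15625 < 0 → [1.25, 1.5]
midpoint 1.375: g = 1.0586 > 0 → [1.25, 1.375]
midpoint 1.3125: g = 0.4243 > 0 → [1.25, 1.3125]
midpoint 1.28125: g = 0.1275 > 0 → [1.25, 1.28125]

[1.25, 1.28125]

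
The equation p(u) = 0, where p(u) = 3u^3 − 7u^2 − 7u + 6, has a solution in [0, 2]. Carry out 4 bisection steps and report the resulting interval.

[0.5, 0.625]

u = 1 gives p = -5, negative; keep [0, 1]
u = 0.5 gives p = 1.125, positive; keep [0.5, 1]
u = 0.75 gives p = -1.921875, negative; keep [0.5, 0.75]
u = 0.625 gives p = -0.377, negative; keep [0.5, 0.625]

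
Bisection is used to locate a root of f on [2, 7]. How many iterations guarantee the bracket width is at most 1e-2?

Width after n steps is 5/2^n. Need 2^n ≥ 5/1e-2 = 500.
2^8 = 256 < 500 ≤ 2^9 = 512, so n = 9.

9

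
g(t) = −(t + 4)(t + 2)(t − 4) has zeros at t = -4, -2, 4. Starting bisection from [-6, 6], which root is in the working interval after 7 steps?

g(0) = 32 > 0, so the root lies in [0, 6]
g(3) = 35 > 0, so the root lies in [3, 6]
g(4.5) = -27.625 < 0, so the root lies in [3, 4.5]
g(3.75) = 11.1406 > 0, so the root lies in [3.75, 4.5]
g(4.125) = -6.2207 < 0, so the root lies in [3.75, 4.125]
g(3.9375) = 2.9456 > 0, so the root lies in [3.9375, 4.125]
g(4.03125) = -1.5137 < 0, so the root lies in [3.9375, 4.03125]

4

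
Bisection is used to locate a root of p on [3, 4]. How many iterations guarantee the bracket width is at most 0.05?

Width after n steps is 1/2^n. Need 2^n ≥ 1/0.05 = 20.
2^4 = 16 < 20 ≤ 2^5 = 32, so n = 5.

5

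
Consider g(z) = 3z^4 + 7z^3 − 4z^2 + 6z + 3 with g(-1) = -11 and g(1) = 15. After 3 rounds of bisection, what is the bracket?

[-0.5, -0.25]

m = 0, g(m) = 3 (+); new bracket [-1, 0]
m = -0.5, g(m) = -1.6875 (−); new bracket [-0.5, 0]
m = -0.25, g(m) = 1.152344 (+); new bracket [-0.5, -0.25]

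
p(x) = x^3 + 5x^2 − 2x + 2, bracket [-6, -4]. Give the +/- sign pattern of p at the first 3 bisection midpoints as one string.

+-+

midpoint -5: p = 12 > 0 → [-6, -5]
midpoint -5.5: p = -2.125 < 0 → [-5.5, -5]
midpoint -5.25: p = 5.609375 > 0 → [-5.5, -5.25]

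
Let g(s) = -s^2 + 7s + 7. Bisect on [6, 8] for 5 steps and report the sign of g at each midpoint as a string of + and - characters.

g(7) = 7 > 0, so the root lies in [7, 8]
g(7.5) = 3.25 > 0, so the root lies in [7.5, 8]
g(7.75) = 1.1875 > 0, so the root lies in [7.75, 8]
g(7.875) = 0.1094 > 0, so the root lies in [7.875, 8]
g(7.9375) = -0.4414 < 0, so the root lies in [7.875, 7.9375]

++++-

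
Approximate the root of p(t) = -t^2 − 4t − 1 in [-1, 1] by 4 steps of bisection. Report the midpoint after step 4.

-0.375

t = 0 gives p = -1, negative; keep [-1, 0]
t = -0.5 gives p = 0.75, positive; keep [-0.5, 0]
t = -0.25 gives p = -0.0625, negative; keep [-0.5, -0.25]
t = -0.375 gives p = 0.3594, positive; keep [-0.375, -0.25]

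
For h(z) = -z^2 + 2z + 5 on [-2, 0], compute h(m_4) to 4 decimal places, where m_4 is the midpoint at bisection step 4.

z = -1 gives h = 2, positive; keep [-2, -1]
z = -1.5 gives h = -0.25, negative; keep [-1.5, -1]
z = -1.25 gives h = 0.9375, positive; keep [-1.5, -1.25]
z = -1.375 gives h = 0.3594, positive; keep [-1.5, -1.375]

0.3594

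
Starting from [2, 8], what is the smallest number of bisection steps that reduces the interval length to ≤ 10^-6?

23

Width after n steps is 6/2^n. Need 2^n ≥ 6/10^-6 = 6000000.
2^22 = 4194304 < 6000000 ≤ 2^23 = 8388608, so n = 23.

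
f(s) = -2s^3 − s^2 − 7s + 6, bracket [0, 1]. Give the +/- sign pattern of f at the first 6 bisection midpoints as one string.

+-++--

m = 0.5, f(m) = 2 (+); new bracket [0.5, 1]
m = 0.75, f(m) = -0.65625 (−); new bracket [0.5, 0.75]
m = 0.625, f(m) = 0.746094 (+); new bracket [0.625, 0.75]
m = 0.6875, f(m) = 0.0649 (+); new bracket [0.6875, 0.75]
m = 0.71875, f(m) = -0.2905 (−); new bracket [0.6875, 0.71875]
m = 0.703125, f(m) = -0.1115 (−); new bracket [0.6875, 0.703125]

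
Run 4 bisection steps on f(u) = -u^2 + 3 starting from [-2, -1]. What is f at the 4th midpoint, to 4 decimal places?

m = -1.5, f(m) = 0.75 (+); new bracket [-2, -1.5]
m = -1.75, f(m) = -0.0625 (−); new bracket [-1.75, -1.5]
m = -1.625, f(m) = 0.359375 (+); new bracket [-1.75, -1.625]
m = -1.6875, f(m) = 0.1523 (+); new bracket [-1.75, -1.6875]

0.1523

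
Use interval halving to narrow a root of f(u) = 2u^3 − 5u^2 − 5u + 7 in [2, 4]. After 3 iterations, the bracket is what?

[2.75, 3]

f(3) = 1 > 0, so the root lies in [2, 3]
f(2.5) = -5.5 < 0, so the root lies in [2.5, 3]
f(2.75) = -2.96875 < 0, so the root lies in [2.75, 3]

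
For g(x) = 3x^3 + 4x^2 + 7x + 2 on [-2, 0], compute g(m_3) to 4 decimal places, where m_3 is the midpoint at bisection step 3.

0.4531

x = -1 gives g = -4, negative; keep [-1, 0]
x = -0.5 gives g = -0.875, negative; keep [-0.5, 0]
x = -0.25 gives g = 0.453125, positive; keep [-0.5, -0.25]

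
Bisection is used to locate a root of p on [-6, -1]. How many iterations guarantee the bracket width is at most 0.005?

Width after n steps is 5/2^n. Need 2^n ≥ 5/0.005 = 1000.
2^9 = 512 < 1000 ≤ 2^10 = 1024, so n = 10.

10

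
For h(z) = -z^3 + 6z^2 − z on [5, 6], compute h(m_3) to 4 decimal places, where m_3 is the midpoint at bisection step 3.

m = 5.5, h(m) = 9.625 (+); new bracket [5.5, 6]
m = 5.75, h(m) = 2.515625 (+); new bracket [5.75, 6]
m = 5.875, h(m) = -1.560547 (−); new bracket [5.75, 5.875]

-1.5605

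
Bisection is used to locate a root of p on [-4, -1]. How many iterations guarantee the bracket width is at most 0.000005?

Width after n steps is 3/2^n. Need 2^n ≥ 3/0.000005 = 600000.
2^19 = 524288 < 600000 ≤ 2^20 = 1048576, so n = 20.

20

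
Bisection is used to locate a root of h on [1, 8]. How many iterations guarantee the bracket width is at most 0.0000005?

24

Width after n steps is 7/2^n. Need 2^n ≥ 7/0.0000005 = 14000000.
2^23 = 8388608 < 14000000 ≤ 2^24 = 16777216, so n = 24.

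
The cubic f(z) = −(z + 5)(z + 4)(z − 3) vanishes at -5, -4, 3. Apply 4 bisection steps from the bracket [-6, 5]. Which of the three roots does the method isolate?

3

midpoint -0.5: f = 55.125 > 0 → [-0.5, 5]
midpoint 2.25: f = 33.984375 > 0 → [2.25, 5]
midpoint 3.625: f = -41.103516 < 0 → [2.25, 3.625]
midpoint 2.9375: f = 3.4417 > 0 → [2.9375, 3.625]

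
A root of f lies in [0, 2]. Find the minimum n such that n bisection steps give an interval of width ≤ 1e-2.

8

Width after n steps is 2/2^n. Need 2^n ≥ 2/1e-2 = 200.
2^7 = 128 < 200 ≤ 2^8 = 256, so n = 8.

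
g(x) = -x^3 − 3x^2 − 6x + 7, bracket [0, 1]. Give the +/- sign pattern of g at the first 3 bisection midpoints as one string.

++-

x = 0.5 gives g = 3.125, positive; keep [0.5, 1]
x = 0.75 gives g = 0.390625, positive; keep [0.75, 1]
x = 0.875 gives g = -1.216797, negative; keep [0.75, 0.875]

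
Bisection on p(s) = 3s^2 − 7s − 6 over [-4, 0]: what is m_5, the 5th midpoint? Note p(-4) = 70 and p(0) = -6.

m = -2, p(m) = 20 (+); new bracket [-2, 0]
m = -1, p(m) = 4 (+); new bracket [-1, 0]
m = -0.5, p(m) = -1.75 (−); new bracket [-1, -0.5]
m = -0.75, p(m) = 0.9375 (+); new bracket [-0.75, -0.5]
m = -0.625, p(m) = -0.4531 (−); new bracket [-0.75, -0.625]

-0.625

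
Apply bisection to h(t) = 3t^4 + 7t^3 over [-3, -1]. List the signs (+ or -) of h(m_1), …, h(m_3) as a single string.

-+-

h(-2) = -8 < 0, so the root lies in [-3, -2]
h(-2.5) = 7.8125 > 0, so the root lies in [-2.5, -2]
h(-2.25) = -2.847656 < 0, so the root lies in [-2.5, -2.25]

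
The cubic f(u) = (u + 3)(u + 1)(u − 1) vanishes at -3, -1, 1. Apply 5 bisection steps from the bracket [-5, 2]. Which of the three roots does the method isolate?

-3

m = -1.5, f(m) = 1.875 (+); new bracket [-5, -1.5]
m = -3.25, f(m) = -2.390625 (−); new bracket [-3.25, -1.5]
m = -2.375, f(m) = 2.900391 (+); new bracket [-3.25, -2.375]
m = -2.8125, f(m) = 1.2957 (+); new bracket [-3.25, -2.8125]
m = -3.03125, f(m) = -0.2559 (−); new bracket [-3.03125, -2.8125]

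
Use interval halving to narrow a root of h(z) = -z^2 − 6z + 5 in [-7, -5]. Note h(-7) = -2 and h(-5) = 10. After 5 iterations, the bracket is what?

[-6.75, -6.6875]

midpoint -6: h = 5 > 0 → [-7, -6]
midpoint -6.5: h = 1.75 > 0 → [-7, -6.5]
midpoint -6.75: h = -0.0625 < 0 → [-6.75, -6.5]
midpoint -6.625: h = 0.8594 > 0 → [-6.75, -6.625]
midpoint -6.6875: h = 0.4023 > 0 → [-6.75, -6.6875]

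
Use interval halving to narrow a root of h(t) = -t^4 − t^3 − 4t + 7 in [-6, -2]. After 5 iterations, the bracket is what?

[-2.375, -2.25]

t = -4 gives h = -169, negative; keep [-4, -2]
t = -3 gives h = -35, negative; keep [-3, -2]
t = -2.5 gives h = -6.4375, negative; keep [-2.5, -2]
t = -2.25 gives h = 1.7617, positive; keep [-2.5, -2.25]
t = -2.375 gives h = -1.9202, negative; keep [-2.375, -2.25]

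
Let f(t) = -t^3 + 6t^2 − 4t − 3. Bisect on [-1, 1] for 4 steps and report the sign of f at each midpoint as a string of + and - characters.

f(0) = -3 < 0, so the root lies in [-1, 0]
f(-0.5) = 0.625 > 0, so the root lies in [-0.5, 0]
f(-0.25) = -1.609375 < 0, so the root lies in [-0.5, -0.25]
f(-0.375) = -0.6035 < 0, so the root lies in [-0.5, -0.375]

-+--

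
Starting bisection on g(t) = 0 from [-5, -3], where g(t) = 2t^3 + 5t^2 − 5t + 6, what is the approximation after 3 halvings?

-3.25

g(-4) = -22 < 0, so the root lies in [-4, -3]
g(-3.5) = -1 < 0, so the root lies in [-3.5, -3]
g(-3.25) = 6.40625 > 0, so the root lies in [-3.5, -3.25]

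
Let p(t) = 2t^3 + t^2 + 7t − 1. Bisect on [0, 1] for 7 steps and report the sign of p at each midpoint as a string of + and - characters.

midpoint 0.5: p = 3 > 0 → [0, 0.5]
midpoint 0.25: p = 0.84375 > 0 → [0, 0.25]
midpoint 0.125: p = -0.105469 < 0 → [0.125, 0.25]
midpoint 0.1875: p = 0.3608 > 0 → [0.125, 0.1875]
midpoint 0.15625: p = 0.1258 > 0 → [0.125, 0.15625]
midpoint 0.140625: p = 0.0097 > 0 → [0.125, 0.140625]
midpoint 0.1328125: p = -0.048 < 0 → [0.1328125, 0.140625]

++-+++-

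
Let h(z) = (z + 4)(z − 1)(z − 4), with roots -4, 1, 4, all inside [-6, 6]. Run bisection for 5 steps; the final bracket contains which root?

z = 0 gives h = 16, positive; keep [-6, 0]
z = -3 gives h = 28, positive; keep [-6, -3]
z = -4.5 gives h = -23.375, negative; keep [-4.5, -3]
z = -3.75 gives h = 9.2031, positive; keep [-4.5, -3.75]
z = -4.125 gives h = -5.2051, negative; keep [-4.125, -3.75]

-4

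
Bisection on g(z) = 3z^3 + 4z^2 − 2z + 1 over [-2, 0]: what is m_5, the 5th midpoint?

-1.8125

midpoint -1: g = 4 > 0 → [-2, -1]
midpoint -1.5: g = 2.875 > 0 → [-2, -1.5]
midpoint -1.75: g = 0.671875 > 0 → [-2, -1.75]
midpoint -1.875: g = -0.9629 < 0 → [-1.875, -1.75]
midpoint -1.8125: g = -0.0974 < 0 → [-1.8125, -1.75]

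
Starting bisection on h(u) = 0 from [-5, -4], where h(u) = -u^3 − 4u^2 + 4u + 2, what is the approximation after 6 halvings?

-4.765625

u = -4.5 gives h = -5.875, negative; keep [-5, -4.5]
u = -4.75 gives h = -0.078125, negative; keep [-5, -4.75]
u = -4.875 gives h = 3.294922, positive; keep [-4.875, -4.75]
u = -4.8125 gives h = 1.5676, positive; keep [-4.8125, -4.75]
u = -4.78125 gives h = 0.7346, positive; keep [-4.78125, -4.75]
u = -4.765625 gives h = 0.3257, positive; keep [-4.765625, -4.75]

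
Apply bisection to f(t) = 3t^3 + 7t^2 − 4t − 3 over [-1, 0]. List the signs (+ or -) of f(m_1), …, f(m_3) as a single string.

+--

m = -0.5, f(m) = 0.375 (+); new bracket [-0.5, 0]
m = -0.25, f(m) = -1.609375 (−); new bracket [-0.5, -0.25]
m = -0.375, f(m) = -0.673828 (−); new bracket [-0.5, -0.375]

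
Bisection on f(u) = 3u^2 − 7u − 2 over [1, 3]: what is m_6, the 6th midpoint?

2.59375

midpoint 2: f = -4 < 0 → [2, 3]
midpoint 2.5: f = -0.75 < 0 → [2.5, 3]
midpoint 2.75: f = 1.4375 > 0 → [2.5, 2.75]
midpoint 2.625: f = 0.2969 > 0 → [2.5, 2.625]
midpoint 2.5625: f = -0.2383 < 0 → [2.5625, 2.625]
midpoint 2.59375: f = 0.0264 > 0 → [2.5625, 2.59375]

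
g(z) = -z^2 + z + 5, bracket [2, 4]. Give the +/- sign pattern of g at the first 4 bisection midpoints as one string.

z = 3 gives g = -1, negative; keep [2, 3]
z = 2.5 gives g = 1.25, positive; keep [2.5, 3]
z = 2.75 gives g = 0.1875, positive; keep [2.75, 3]
z = 2.875 gives g = -0.3906, negative; keep [2.75, 2.875]

-++-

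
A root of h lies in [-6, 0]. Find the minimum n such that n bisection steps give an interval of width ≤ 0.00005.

Width after n steps is 6/2^n. Need 2^n ≥ 6/0.00005 = 120000.
2^16 = 65536 < 120000 ≤ 2^17 = 131072, so n = 17.

17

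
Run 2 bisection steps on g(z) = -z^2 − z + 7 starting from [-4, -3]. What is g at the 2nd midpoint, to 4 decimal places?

m = -3.5, g(m) = -1.75 (−); new bracket [-3.5, -3]
m = -3.25, g(m) = -0.3125 (−); new bracket [-3.25, -3]

-0.3125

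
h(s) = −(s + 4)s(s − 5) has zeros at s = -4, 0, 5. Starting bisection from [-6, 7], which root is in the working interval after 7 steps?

m = 0.5, h(m) = 10.125 (+); new bracket [0.5, 7]
m = 3.75, h(m) = 36.328125 (+); new bracket [3.75, 7]
m = 5.375, h(m) = -18.896484 (−); new bracket [3.75, 5.375]
m = 4.5625, h(m) = 17.0916 (+); new bracket [4.5625, 5.375]
m = 4.96875, h(m) = 1.3926 (+); new bracket [4.96875, 5.375]
m = 5.171875, h(m) = -8.153 (−); new bracket [4.96875, 5.171875]
m = 5.0703125, h(m) = -3.2336 (−); new bracket [4.96875, 5.0703125]

5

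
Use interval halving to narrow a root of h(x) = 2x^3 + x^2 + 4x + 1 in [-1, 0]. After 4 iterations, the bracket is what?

h(-0.5) = -1 < 0, so the root lies in [-0.5, 0]
h(-0.25) = 0.03125 > 0, so the root lies in [-0.5, -0.25]
h(-0.375) = -0.464844 < 0, so the root lies in [-0.375, -0.25]
h(-0.3125) = -0.2134 < 0, so the root lies in [-0.3125, -0.25]

[-0.3125, -0.25]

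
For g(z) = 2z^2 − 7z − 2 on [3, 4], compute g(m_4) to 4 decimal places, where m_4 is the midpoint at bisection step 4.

0.3828

g(3.5) = -2 < 0, so the root lies in [3.5, 4]
g(3.75) = -0.125 < 0, so the root lies in [3.75, 4]
g(3.875) = 0.90625 > 0, so the root lies in [3.75, 3.875]
g(3.8125) = 0.3828 > 0, so the root lies in [3.75, 3.8125]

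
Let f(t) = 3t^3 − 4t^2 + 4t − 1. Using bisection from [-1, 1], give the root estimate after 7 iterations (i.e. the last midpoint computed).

0.328125

f(0) = -1 < 0, so the root lies in [0, 1]
f(0.5) = 0.375 > 0, so the root lies in [0, 0.5]
f(0.25) = -0.203125 < 0, so the root lies in [0.25, 0.5]
f(0.375) = 0.0957 > 0, so the root lies in [0.25, 0.375]
f(0.3125) = -0.0491 < 0, so the root lies in [0.3125, 0.375]
f(0.34375) = 0.0242 > 0, so the root lies in [0.3125, 0.34375]
f(0.328125) = -0.0122 < 0, so the root lies in [0.328125, 0.34375]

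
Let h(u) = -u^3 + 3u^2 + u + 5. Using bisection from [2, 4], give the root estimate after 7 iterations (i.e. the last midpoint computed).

m = 3, h(m) = 8 (+); new bracket [3, 4]
m = 3.5, h(m) = 2.375 (+); new bracket [3.5, 4]
m = 3.75, h(m) = -1.796875 (−); new bracket [3.5, 3.75]
m = 3.625, h(m) = 0.4121 (+); new bracket [3.625, 3.75]
m = 3.6875, h(m) = -0.6609 (−); new bracket [3.625, 3.6875]
m = 3.65625, h(m) = -0.1166 (−); new bracket [3.625, 3.65625]
m = 3.640625, h(m) = 0.1497 (+); new bracket [3.640625, 3.65625]

3.640625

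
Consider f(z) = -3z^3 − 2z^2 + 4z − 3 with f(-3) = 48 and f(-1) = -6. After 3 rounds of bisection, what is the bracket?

[-2, -1.75]

midpoint -2: f = 5 > 0 → [-2, -1]
midpoint -1.5: f = -3.375 < 0 → [-2, -1.5]
midpoint -1.75: f = -0.046875 < 0 → [-2, -1.75]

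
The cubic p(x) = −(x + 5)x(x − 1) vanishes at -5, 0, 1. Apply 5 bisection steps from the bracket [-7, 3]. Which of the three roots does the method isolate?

p(-2) = -18 < 0, so the root lies in [-7, -2]
p(-4.5) = -12.375 < 0, so the root lies in [-7, -4.5]
p(-5.75) = 29.109375 > 0, so the root lies in [-5.75, -4.5]
p(-5.125) = 3.9238 > 0, so the root lies in [-5.125, -4.5]
p(-4.8125) = -5.2449 < 0, so the root lies in [-5.125, -4.8125]

-5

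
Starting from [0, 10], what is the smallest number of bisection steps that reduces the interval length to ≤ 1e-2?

Width after n steps is 10/2^n. Need 2^n ≥ 10/1e-2 = 1000.
2^9 = 512 < 1000 ≤ 2^10 = 1024, so n = 10.

10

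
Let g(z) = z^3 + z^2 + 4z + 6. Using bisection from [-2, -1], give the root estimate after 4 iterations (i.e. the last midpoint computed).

-1.3125

z = -1.5 gives g = -1.125, negative; keep [-1.5, -1]
z = -1.25 gives g = 0.609375, positive; keep [-1.5, -1.25]
z = -1.375 gives g = -0.208984, negative; keep [-1.375, -1.25]
z = -1.3125 gives g = 0.2117, positive; keep [-1.375, -1.3125]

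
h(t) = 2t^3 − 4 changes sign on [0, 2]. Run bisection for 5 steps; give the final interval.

[1.25, 1.3125]

h(1) = -2 < 0, so the root lies in [1, 2]
h(1.5) = 2.75 > 0, so the root lies in [1, 1.5]
h(1.25) = -0.09375 < 0, so the root lies in [1.25, 1.5]
h(1.375) = 1.1992 > 0, so the root lies in [1.25, 1.375]
h(1.3125) = 0.522 > 0, so the root lies in [1.25, 1.3125]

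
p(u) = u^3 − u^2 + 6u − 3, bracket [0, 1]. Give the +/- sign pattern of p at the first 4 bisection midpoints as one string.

midpoint 0.5: p = -0.125 < 0 → [0.5, 1]
midpoint 0.75: p = 1.359375 > 0 → [0.5, 0.75]
midpoint 0.625: p = 0.603516 > 0 → [0.5, 0.625]
midpoint 0.5625: p = 0.2366 > 0 → [0.5, 0.5625]

-+++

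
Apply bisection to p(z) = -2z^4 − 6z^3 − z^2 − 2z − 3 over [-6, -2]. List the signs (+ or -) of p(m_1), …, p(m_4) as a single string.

midpoint -4: p = -139 < 0 → [-4, -2]
midpoint -3: p = -6 < 0 → [-3, -2]
midpoint -2.5: p = 11.375 > 0 → [-3, -2.5]
midpoint -2.75: p = 5.3359 > 0 → [-3, -2.75]

--++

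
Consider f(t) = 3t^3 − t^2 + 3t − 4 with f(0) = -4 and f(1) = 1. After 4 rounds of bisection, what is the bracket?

m = 0.5, f(m) = -2.375 (−); new bracket [0.5, 1]
m = 0.75, f(m) = -1.046875 (−); new bracket [0.75, 1]
m = 0.875, f(m) = -0.130859 (−); new bracket [0.875, 1]
m = 0.9375, f(m) = 0.4055 (+); new bracket [0.875, 0.9375]

[0.875, 0.9375]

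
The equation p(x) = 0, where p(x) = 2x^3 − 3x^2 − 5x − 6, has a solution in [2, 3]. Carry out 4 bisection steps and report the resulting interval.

[2.75, 2.8125]

midpoint 2.5: p = -6 < 0 → [2.5, 3]
midpoint 2.75: p = -0.84375 < 0 → [2.75, 3]
midpoint 2.875: p = 2.355469 > 0 → [2.75, 2.875]
midpoint 2.8125: p = 0.7017 > 0 → [2.75, 2.8125]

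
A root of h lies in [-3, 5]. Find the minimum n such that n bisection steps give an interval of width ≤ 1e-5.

Width after n steps is 8/2^n. Need 2^n ≥ 8/1e-5 = 800000.
2^19 = 524288 < 800000 ≤ 2^20 = 1048576, so n = 20.

20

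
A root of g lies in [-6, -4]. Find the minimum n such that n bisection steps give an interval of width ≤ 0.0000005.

Width after n steps is 2/2^n. Need 2^n ≥ 2/0.0000005 = 4000000.
2^21 = 2097152 < 4000000 ≤ 2^22 = 4194304, so n = 22.

22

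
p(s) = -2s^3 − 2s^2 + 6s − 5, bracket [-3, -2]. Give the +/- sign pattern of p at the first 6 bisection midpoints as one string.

midpoint -2.5: p = -1.25 < 0 → [-3, -2.5]
midpoint -2.75: p = 4.96875 > 0 → [-2.75, -2.5]
midpoint -2.625: p = 1.644531 > 0 → [-2.625, -2.5]
midpoint -2.5625: p = 0.145 > 0 → [-2.5625, -2.5]
midpoint -2.53125: p = -0.5654 < 0 → [-2.5625, -2.53125]
midpoint -2.546875: p = -0.2134 < 0 → [-2.5625, -2.546875]

-+++--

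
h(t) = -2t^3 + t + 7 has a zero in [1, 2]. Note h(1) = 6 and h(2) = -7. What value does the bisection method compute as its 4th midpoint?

1.6875

t = 1.5 gives h = 1.75, positive; keep [1.5, 2]
t = 1.75 gives h = -1.96875, negative; keep [1.5, 1.75]
t = 1.625 gives h = 0.042969, positive; keep [1.625, 1.75]
t = 1.6875 gives h = -0.9233, negative; keep [1.625, 1.6875]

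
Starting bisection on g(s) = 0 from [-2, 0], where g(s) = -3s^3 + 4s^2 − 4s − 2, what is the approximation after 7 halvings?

-0.359375

midpoint -1: g = 9 > 0 → [-1, 0]
midpoint -0.5: g = 1.375 > 0 → [-0.5, 0]
midpoint -0.25: g = -0.703125 < 0 → [-0.5, -0.25]
midpoint -0.375: g = 0.2207 > 0 → [-0.375, -0.25]
midpoint -0.3125: g = -0.2678 < 0 → [-0.375, -0.3125]
midpoint -0.34375: g = -0.0305 < 0 → [-0.375, -0.34375]
midpoint -0.359375: g = 0.0933 > 0 → [-0.359375, -0.34375]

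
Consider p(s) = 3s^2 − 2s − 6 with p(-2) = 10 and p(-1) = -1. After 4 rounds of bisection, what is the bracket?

p(-1.5) = 3.75 > 0, so the root lies in [-1.5, -1]
p(-1.25) = 1.1875 > 0, so the root lies in [-1.25, -1]
p(-1.125) = 0.046875 > 0, so the root lies in [-1.125, -1]
p(-1.0625) = -0.4883 < 0, so the root lies in [-1.125, -1.0625]

[-1.125, -1.0625]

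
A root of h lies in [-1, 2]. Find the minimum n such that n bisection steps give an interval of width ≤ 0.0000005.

23

Width after n steps is 3/2^n. Need 2^n ≥ 3/0.0000005 = 6000000.
2^22 = 4194304 < 6000000 ≤ 2^23 = 8388608, so n = 23.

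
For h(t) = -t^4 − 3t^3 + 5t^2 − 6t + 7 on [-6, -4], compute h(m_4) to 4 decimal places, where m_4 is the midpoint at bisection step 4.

13.8103

midpoint -5: h = -88 < 0 → [-5, -4]
midpoint -4.5: h = -1.4375 < 0 → [-4.5, -4]
midpoint -4.25: h = 26.855469 > 0 → [-4.5, -4.25]
midpoint -4.375: h = 13.8103 > 0 → [-4.5, -4.375]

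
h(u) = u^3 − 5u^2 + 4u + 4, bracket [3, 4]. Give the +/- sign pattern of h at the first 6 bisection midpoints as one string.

-+++--

u = 3.5 gives h = -0.375, negative; keep [3.5, 4]
u = 3.75 gives h = 1.421875, positive; keep [3.5, 3.75]
u = 3.625 gives h = 0.431641, positive; keep [3.5, 3.625]
u = 3.5625 gives h = 0.0061, positive; keep [3.5, 3.5625]
u = 3.53125 gives h = -0.1899, negative; keep [3.53125, 3.5625]
u = 3.546875 gives h = -0.0933, negative; keep [3.546875, 3.5625]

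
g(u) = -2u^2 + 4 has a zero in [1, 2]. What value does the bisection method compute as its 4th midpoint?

m = 1.5, g(m) = -0.5 (−); new bracket [1, 1.5]
m = 1.25, g(m) = 0.875 (+); new bracket [1.25, 1.5]
m = 1.375, g(m) = 0.21875 (+); new bracket [1.375, 1.5]
m = 1.4375, g(m) = -0.1328 (−); new bracket [1.375, 1.4375]

1.4375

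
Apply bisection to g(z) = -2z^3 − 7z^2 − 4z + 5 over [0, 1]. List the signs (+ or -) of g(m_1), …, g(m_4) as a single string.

z = 0.5 gives g = 1, positive; keep [0.5, 1]
z = 0.75 gives g = -2.78125, negative; keep [0.5, 0.75]
z = 0.625 gives g = -0.722656, negative; keep [0.5, 0.625]
z = 0.5625 gives g = 0.1792, positive; keep [0.5625, 0.625]

+--+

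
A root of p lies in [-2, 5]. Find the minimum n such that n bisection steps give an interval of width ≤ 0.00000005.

28

Width after n steps is 7/2^n. Need 2^n ≥ 7/0.00000005 = 140000000.
2^27 = 134217728 < 140000000 ≤ 2^28 = 268435456, so n = 28.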